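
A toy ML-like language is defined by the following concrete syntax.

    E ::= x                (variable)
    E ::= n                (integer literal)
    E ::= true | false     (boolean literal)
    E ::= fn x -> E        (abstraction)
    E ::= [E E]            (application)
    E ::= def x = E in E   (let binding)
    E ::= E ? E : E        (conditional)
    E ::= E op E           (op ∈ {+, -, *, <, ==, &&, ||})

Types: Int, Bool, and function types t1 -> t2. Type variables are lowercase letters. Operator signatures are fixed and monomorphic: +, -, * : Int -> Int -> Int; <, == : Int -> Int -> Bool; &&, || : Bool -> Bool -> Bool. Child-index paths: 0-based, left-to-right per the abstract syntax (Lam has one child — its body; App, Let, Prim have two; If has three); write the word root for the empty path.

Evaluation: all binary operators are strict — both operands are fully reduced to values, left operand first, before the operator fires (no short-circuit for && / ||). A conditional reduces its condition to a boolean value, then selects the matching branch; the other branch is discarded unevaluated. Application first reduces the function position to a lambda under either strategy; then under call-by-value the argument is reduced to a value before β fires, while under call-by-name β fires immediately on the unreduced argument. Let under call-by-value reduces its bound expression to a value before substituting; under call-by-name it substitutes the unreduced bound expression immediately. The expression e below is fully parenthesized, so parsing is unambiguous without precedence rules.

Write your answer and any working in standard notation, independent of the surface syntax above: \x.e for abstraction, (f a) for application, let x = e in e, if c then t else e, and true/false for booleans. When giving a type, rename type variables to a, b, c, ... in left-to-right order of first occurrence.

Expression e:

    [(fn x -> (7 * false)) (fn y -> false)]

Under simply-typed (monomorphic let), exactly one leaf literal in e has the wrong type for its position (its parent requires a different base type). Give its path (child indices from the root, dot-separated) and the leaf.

Answer: 0.0.1 : false

Trace:
  unify Int ~ Int
  unify Bool ~ Int
  FAIL: mismatch Bool ~ Int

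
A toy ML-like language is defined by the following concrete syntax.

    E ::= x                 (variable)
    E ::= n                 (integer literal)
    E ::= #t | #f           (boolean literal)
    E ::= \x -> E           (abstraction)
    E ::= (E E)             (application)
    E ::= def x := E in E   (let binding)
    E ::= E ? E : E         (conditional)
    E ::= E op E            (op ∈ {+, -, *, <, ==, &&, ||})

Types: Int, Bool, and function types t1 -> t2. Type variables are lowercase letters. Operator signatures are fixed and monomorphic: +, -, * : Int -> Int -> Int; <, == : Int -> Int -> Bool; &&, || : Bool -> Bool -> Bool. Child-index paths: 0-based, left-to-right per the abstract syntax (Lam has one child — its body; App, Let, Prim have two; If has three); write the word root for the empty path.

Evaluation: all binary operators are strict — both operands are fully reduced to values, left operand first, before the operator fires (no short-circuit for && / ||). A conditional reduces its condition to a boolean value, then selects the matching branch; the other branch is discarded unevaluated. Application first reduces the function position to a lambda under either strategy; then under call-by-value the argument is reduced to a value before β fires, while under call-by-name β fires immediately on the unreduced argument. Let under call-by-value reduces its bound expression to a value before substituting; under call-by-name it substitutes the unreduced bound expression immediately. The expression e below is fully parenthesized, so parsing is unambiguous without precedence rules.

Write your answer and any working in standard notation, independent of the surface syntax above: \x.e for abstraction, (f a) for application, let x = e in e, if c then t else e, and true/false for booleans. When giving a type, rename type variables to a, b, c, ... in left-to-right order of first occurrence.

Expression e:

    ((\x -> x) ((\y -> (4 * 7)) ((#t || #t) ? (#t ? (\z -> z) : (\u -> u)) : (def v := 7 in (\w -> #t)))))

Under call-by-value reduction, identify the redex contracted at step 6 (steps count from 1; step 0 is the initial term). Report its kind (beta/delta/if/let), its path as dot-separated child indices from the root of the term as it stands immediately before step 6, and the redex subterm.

Answer: beta at root : ((\x.x) 28)

Trace:
step 0: ((\x.x) ((\y.(4 * 7)) (if (true || true) then (if true then (\z.z) else (\u.u)) else (let v = 7 in (\w.true)))))
step 1: [delta@1.1.0] ((\x.x) ((\y.(4 * 7)) (if true then (if true then (\z.z) else (\u.u)) else (let v = 7 in (\w.true)))))
step 2: [if@1.1] ((\x.x) ((\y.(4 * 7)) (if true then (\z.z) else (\u.u))))
step 3: [if@1.1] ((\x.x) ((\y.(4 * 7)) (\z.z)))
step 4: [beta@1] ((\x.x) (4 * 7))
step 5: [delta@1] ((\x.x) 28)
step 6: [beta@root] 28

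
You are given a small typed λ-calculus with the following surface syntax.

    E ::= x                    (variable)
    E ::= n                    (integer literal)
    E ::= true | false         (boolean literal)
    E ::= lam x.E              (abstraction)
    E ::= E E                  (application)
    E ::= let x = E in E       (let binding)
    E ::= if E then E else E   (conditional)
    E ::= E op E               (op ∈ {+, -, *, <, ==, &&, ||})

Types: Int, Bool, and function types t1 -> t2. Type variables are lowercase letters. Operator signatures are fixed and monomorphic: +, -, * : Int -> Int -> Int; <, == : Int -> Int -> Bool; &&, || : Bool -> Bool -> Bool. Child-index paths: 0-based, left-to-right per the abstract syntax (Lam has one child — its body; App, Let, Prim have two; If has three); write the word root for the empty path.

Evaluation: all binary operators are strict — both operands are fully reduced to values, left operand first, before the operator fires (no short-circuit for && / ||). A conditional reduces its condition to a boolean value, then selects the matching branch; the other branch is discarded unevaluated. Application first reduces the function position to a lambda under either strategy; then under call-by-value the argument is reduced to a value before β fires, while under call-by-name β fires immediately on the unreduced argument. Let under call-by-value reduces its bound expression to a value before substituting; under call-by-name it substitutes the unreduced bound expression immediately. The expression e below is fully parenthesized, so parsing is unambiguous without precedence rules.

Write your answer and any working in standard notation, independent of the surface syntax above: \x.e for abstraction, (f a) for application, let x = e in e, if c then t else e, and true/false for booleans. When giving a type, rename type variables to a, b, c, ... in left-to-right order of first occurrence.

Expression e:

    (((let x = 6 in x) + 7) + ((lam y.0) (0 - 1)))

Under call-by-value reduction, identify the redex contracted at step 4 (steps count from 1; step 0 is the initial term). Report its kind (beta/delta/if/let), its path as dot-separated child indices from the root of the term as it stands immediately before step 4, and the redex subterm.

Answer: beta at 1 : ((\y.0) -1)

Derivation:
step 0: (((let x = 6 in x) + 7) + ((\y.0) (0 - 1)))
step 1: [let@0.0] ((6 + 7) + ((\y.0) (0 - 1)))
step 2: [delta@0] (13 + ((\y.0) (0 - 1)))
step 3: [delta@1.1] (13 + ((\y.0) -1))
step 4: [beta@1] (13 + 0)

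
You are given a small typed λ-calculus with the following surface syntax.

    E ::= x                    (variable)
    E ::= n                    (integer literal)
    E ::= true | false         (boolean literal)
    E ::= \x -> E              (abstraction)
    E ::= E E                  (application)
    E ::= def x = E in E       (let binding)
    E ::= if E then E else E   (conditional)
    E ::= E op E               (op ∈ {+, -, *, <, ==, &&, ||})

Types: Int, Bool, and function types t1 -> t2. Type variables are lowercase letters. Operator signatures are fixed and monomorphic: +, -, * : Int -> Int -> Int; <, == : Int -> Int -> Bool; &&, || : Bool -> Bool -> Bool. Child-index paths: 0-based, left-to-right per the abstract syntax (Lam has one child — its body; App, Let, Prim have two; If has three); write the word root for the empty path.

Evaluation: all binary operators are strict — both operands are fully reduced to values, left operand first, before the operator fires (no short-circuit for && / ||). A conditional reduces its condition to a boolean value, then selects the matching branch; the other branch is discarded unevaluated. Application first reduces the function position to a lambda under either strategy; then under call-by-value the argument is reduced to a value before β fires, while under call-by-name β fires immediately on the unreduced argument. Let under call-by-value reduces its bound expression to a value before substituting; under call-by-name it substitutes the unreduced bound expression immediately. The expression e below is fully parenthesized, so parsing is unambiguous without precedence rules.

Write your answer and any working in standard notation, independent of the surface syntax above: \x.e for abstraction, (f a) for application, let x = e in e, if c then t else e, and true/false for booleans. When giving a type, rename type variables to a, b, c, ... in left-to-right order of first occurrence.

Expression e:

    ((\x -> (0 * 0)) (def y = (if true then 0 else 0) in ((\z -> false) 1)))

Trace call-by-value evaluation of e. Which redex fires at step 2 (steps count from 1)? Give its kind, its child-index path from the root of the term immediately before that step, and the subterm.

Derivation:
step 0: ((\x.(0 * 0)) (let y = (if true then 0 else 0) in ((\z.false) 1)))
step 1: [if@1.0] ((\x.(0 * 0)) (let y = 0 in ((\z.false) 1)))
step 2: [let@1] ((\x.(0 * 0)) ((\z.false) 1))

Answer: let at 1 : (let y = 0 in ((\z.false) 1))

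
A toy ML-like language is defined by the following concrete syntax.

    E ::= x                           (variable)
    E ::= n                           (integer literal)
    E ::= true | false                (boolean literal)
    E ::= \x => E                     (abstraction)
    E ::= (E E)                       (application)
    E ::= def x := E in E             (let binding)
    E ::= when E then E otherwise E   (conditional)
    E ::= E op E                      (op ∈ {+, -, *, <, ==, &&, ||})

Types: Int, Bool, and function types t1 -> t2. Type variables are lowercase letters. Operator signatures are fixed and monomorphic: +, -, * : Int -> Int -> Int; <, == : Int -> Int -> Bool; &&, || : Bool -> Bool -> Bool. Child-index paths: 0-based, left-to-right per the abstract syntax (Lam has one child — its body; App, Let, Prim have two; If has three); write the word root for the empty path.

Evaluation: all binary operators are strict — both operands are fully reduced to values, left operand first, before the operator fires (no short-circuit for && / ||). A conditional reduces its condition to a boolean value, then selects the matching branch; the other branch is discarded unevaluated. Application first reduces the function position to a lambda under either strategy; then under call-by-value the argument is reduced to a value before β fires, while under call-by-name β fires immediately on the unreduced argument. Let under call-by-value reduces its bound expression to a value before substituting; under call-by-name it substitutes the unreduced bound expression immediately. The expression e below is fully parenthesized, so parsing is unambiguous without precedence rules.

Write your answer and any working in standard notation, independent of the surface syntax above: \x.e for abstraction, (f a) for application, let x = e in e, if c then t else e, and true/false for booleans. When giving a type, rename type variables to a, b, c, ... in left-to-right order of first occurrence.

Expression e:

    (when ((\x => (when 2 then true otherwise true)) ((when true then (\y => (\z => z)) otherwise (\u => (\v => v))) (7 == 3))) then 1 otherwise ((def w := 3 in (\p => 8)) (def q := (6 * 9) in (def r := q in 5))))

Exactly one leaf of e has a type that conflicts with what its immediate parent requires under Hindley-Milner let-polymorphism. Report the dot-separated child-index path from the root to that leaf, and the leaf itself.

Trace:
  unify Int ~ Bool
  FAIL: mismatch Int ~ Bool

Answer: 0.0.0.0 : 2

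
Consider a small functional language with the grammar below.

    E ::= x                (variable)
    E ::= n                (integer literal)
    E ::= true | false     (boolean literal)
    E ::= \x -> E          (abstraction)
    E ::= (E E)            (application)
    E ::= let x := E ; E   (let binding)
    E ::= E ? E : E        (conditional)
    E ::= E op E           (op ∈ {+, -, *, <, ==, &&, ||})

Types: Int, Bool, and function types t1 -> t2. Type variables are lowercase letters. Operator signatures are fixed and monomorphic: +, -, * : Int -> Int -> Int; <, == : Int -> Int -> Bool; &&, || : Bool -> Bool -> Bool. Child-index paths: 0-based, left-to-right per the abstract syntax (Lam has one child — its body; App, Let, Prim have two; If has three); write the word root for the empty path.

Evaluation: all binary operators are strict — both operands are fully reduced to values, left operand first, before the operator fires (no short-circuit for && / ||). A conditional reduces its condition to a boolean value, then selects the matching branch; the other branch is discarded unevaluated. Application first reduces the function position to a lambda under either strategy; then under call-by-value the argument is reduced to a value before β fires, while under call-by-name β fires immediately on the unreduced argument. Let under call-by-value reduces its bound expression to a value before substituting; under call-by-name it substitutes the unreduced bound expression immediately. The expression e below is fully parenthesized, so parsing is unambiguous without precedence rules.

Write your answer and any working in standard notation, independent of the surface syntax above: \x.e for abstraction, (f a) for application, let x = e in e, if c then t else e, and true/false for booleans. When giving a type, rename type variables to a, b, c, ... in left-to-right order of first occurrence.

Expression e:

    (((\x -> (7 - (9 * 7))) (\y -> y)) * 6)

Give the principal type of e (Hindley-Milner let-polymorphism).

Derivation:
  unify Int ~ Int
  unify Int ~ Int
  unify Int ~ Int
  unify Int ~ Int
\x._ : a -> Int
y : b
\y._ : b -> b
  unify a -> Int ~ (b -> b) -> c
  unify a ~ b -> b
  unify Int ~ c
_ _ : Int
  unify Int ~ Int
  unify Int ~ Int

Answer: Int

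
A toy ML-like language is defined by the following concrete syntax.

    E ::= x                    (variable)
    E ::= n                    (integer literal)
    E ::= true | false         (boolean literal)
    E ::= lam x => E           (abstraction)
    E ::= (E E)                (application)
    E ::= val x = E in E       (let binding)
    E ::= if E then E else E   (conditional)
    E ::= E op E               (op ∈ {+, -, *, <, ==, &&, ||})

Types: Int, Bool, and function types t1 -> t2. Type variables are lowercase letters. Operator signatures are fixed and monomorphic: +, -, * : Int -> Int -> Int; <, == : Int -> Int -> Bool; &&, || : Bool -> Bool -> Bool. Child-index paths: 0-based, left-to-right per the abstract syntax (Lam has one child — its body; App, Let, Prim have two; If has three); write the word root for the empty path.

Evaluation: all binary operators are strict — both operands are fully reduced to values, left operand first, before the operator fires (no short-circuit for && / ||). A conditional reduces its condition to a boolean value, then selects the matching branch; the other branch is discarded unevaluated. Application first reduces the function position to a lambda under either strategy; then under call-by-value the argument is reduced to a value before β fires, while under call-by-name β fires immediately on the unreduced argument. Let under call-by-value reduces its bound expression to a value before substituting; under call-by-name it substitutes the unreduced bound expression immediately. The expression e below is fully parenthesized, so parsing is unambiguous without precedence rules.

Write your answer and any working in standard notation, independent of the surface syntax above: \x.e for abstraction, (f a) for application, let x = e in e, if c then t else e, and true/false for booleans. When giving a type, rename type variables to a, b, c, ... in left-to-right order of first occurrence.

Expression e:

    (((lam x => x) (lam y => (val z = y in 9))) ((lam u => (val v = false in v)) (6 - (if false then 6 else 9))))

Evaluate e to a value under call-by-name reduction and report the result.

Answer: 9

Derivation:
step 0: (((\x.x) (\y.(let z = y in 9))) ((\u.(let v = false in v)) (6 - (if false then 6 else 9))))
step 1: [beta@0] ((\y.(let z = y in 9)) ((\u.(let v = false in v)) (6 - (if false then 6 else 9))))
step 2: [beta@root] (let z = ((\u.(let v = false in v)) (6 - (if false then 6 else 9))) in 9)
step 3: [let@root] 9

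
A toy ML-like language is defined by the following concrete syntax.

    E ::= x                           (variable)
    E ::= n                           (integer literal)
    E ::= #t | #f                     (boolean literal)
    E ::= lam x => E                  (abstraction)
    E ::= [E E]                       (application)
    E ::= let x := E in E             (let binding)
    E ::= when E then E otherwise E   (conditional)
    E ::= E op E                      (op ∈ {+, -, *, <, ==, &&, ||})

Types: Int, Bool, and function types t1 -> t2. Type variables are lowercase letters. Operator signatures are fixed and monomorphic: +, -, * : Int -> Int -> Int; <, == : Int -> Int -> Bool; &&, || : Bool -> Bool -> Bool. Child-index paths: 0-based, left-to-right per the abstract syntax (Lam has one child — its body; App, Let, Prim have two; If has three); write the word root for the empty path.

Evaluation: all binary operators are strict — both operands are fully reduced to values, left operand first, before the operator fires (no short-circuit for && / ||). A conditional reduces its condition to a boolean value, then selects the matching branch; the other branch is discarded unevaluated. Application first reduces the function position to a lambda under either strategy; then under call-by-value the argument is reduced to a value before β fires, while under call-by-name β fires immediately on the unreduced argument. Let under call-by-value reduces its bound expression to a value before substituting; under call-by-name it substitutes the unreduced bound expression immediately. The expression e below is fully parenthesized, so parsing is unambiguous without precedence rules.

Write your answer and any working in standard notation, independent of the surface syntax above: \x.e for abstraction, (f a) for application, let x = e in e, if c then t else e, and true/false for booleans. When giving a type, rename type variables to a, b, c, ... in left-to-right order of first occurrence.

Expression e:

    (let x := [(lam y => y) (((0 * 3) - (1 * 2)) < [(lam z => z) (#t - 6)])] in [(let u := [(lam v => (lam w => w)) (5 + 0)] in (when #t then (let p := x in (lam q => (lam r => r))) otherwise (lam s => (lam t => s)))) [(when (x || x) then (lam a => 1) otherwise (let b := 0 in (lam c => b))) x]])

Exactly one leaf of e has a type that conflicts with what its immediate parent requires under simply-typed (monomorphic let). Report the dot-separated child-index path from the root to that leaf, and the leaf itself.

Working:
y : a
\y._ : a -> a
  unify Int ~ Int
  unify Int ~ Int
  unify Int ~ Int
  unify Int ~ Int
  unify Int ~ Int
  unify Int ~ Int
  unify Int ~ Int
z : b
\z._ : b -> b
  unify Bool ~ Int
  FAIL: mismatch Bool ~ Int

Answer: 0.1.1.1.0 : true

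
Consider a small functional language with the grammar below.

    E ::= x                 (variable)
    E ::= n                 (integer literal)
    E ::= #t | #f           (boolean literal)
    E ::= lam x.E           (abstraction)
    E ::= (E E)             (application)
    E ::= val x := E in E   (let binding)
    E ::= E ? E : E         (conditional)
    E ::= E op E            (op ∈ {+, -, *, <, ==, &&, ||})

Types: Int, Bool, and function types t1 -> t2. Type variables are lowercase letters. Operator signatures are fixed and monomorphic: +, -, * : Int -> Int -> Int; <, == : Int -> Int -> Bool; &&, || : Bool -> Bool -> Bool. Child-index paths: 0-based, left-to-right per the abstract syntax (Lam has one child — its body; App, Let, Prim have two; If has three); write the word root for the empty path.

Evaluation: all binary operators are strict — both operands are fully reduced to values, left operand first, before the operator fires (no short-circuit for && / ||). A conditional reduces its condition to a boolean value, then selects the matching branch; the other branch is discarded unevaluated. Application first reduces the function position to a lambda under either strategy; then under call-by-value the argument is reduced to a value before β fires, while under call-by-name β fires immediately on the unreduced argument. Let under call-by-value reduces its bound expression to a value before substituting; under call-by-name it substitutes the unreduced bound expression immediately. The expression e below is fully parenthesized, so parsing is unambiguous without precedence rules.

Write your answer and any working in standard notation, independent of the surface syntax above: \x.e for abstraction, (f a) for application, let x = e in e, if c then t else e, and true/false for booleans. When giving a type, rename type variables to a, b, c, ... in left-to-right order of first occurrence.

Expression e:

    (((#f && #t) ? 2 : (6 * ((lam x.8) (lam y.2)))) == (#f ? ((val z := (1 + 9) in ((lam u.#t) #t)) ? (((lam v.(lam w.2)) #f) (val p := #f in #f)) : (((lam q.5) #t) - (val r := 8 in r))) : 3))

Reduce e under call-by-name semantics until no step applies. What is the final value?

Answer: false

Derivation:
step 0: ((if (false && true) then 2 else (6 * ((\x.8) (\y.2)))) == (if false then (if (let z = (1 + 9) in ((\u.true) true)) then (((\v.(\w.2)) false) (let p = false in false)) else (((\q.5) true) - (let r = 8 in r))) else 3))
step 1: [delta@0.0] ((if false then 2 else (6 * ((\x.8) (\y.2)))) == (if false then (if (let z = (1 + 9) in ((\u.true) true)) then (((\v.(\w.2)) false) (let p = false in false)) else (((\q.5) true) - (let r = 8 in r))) else 3))
step 2: [if@0] ((6 * ((\x.8) (\y.2))) == (if false then (if (let z = (1 + 9) in ((\u.true) true)) then (((\v.(\w.2)) false) (let p = false in false)) else (((\q.5) true) - (let r = 8 in r))) else 3))
step 3: [beta@0.1] ((6 * 8) == (if false then (if (let z = (1 + 9) in ((\u.true) true)) then (((\v.(\w.2)) false) (let p = false in false)) else (((\q.5) true) - (let r = 8 in r))) else 3))
step 4: [delta@0] (48 == (if false then (if (let z = (1 + 9) in ((\u.true) true)) then (((\v.(\w.2)) false) (let p = false in false)) else (((\q.5) true) - (let r = 8 in r))) else 3))
step 5: [if@1] (48 == 3)
step 6: [delta@root] false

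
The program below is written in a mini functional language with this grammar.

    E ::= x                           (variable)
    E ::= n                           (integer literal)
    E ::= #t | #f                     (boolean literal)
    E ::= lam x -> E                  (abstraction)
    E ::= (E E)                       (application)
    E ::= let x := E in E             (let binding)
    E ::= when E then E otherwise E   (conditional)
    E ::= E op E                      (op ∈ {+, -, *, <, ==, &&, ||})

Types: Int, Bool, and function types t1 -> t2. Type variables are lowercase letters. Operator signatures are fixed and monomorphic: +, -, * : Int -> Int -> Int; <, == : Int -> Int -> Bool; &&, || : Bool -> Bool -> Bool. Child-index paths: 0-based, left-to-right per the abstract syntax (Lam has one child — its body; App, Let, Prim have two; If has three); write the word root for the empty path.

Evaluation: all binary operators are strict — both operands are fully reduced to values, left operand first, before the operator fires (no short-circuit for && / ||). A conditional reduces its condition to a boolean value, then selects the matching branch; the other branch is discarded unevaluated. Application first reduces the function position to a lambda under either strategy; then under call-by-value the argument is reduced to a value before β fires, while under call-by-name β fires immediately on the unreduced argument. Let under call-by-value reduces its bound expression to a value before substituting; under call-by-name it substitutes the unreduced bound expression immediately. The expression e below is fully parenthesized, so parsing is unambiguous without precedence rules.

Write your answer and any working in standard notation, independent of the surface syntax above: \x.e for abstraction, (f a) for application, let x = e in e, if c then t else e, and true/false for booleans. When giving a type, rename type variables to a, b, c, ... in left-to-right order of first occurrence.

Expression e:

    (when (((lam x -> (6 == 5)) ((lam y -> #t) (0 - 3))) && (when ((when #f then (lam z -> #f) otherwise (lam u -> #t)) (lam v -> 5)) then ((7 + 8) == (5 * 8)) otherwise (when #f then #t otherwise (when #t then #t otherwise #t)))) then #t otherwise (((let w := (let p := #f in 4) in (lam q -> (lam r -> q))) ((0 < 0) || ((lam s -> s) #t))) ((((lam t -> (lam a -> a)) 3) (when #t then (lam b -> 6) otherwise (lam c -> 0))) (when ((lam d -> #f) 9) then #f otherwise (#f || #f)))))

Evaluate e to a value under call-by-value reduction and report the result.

Working:
step 0: (if (((\x.(6 == 5)) ((\y.true) (0 - 3))) && (if ((if false then (\z.false) else (\u.true)) (\v.5)) then ((7 + 8) == (5 * 8)) else (if false then true else (if true then true else true)))) then true else (((let w = (let p = false in 4) in (\q.(\r.q))) ((0 < 0) || ((\s.s) true))) ((((\t.(\a.a)) 3) (if true then (\b.6) else (\c.0))) (if ((\d.false) 9) then false else (false || false)))))
step 1: [delta@0.0.1.1] (if (((\x.(6 == 5)) ((\y.true) -3)) && (if ((if false then (\z.false) else (\u.true)) (\v.5)) then ((7 + 8) == (5 * 8)) else (if false then true else (if true then true else true)))) then true else (((let w = (let p = false in 4) in (\q.(\r.q))) ((0 < 0) || ((\s.s) true))) ((((\t.(\a.a)) 3) (if true then (\b.6) else (\c.0))) (if ((\d.false) 9) then false else (false || false)))))
step 2: [beta@0.0.1] (if (((\x.(6 == 5)) true) && (if ((if false then (\z.false) else (\u.true)) (\v.5)) then ((7 + 8) == (5 * 8)) else (if false then true else (if true then true else true)))) then true else (((let w = (let p = false in 4) in (\q.(\r.q))) ((0 < 0) || ((\s.s) true))) ((((\t.(\a.a)) 3) (if true then (\b.6) else (\c.0))) (if ((\d.false) 9) then false else (false || false)))))
step 3: [beta@0.0] (if ((6 == 5) && (if ((if false then (\z.false) else (\u.true)) (\v.5)) then ((7 + 8) == (5 * 8)) else (if false then true else (if true then true else true)))) then true else (((let w = (let p = false in 4) in (\q.(\r.q))) ((0 < 0) || ((\s.s) true))) ((((\t.(\a.a)) 3) (if true then (\b.6) else (\c.0))) (if ((\d.false) 9) then false else (false || false)))))
step 4: [delta@0.0] (if (false && (if ((if false then (\z.false) else (\u.true)) (\v.5)) then ((7 + 8) == (5 * 8)) else (if false then true else (if true then true else true)))) then true else (((let w = (let p = false in 4) in (\q.(\r.q))) ((0 < 0) || ((\s.s) true))) ((((\t.(\a.a)) 3) (if true then (\b.6) else (\c.0))) (if ((\d.false) 9) then false else (false || false)))))
step 5: [if@0.1.0.0] (if (false && (if ((\u.true) (\v.5)) then ((7 + 8) == (5 * 8)) else (if false then true else (if true then true else true)))) then true else (((let w = (let p = false in 4) in (\q.(\r.q))) ((0 < 0) || ((\s.s) true))) ((((\t.(\a.a)) 3) (if true then (\b.6) else (\c.0))) (if ((\d.false) 9) then false else (false || false)))))
step 6: [beta@0.1.0] (if (false && (if true then ((7 + 8) == (5 * 8)) else (if false then true else (if true then true else true)))) then true else (((let w = (let p = false in 4) in (\q.(\r.q))) ((0 < 0) || ((\s.s) true))) ((((\t.(\a.a)) 3) (if true then (\b.6) else (\c.0))) (if ((\d.false) 9) then false else (false || false)))))
step 7: [if@0.1] (if (false && ((7 + 8) == (5 * 8))) then true else (((let w = (let p = false in 4) in (\q.(\r.q))) ((0 < 0) || ((\s.s) true))) ((((\t.(\a.a)) 3) (if true then (\b.6) else (\c.0))) (if ((\d.false) 9) then false else (false || false)))))
step 8: [delta@0.1.0] (if (false && (15 == (5 * 8))) then true else (((let w = (let p = false in 4) in (\q.(\r.q))) ((0 < 0) || ((\s.s) true))) ((((\t.(\a.a)) 3) (if true then (\b.6) else (\c.0))) (if ((\d.false) 9) then false else (false || false)))))
step 9: [delta@0.1.1] (if (false && (15 == 40)) then true else (((let w = (let p = false in 4) in (\q.(\r.q))) ((0 < 0) || ((\s.s) true))) ((((\t.(\a.a)) 3) (if true then (\b.6) else (\c.0))) (if ((\d.false) 9) then false else (false || false)))))
step 10: [delta@0.1] (if (false && false) then true else (((let w = (let p = false in 4) in (\q.(\r.q))) ((0 < 0) || ((\s.s) true))) ((((\t.(\a.a)) 3) (if true then (\b.6) else (\c.0))) (if ((\d.false) 9) then false else (false || false)))))
step 11: [delta@0] (if false then true else (((let w = (let p = false in 4) in (\q.(\r.q))) ((0 < 0) || ((\s.s) true))) ((((\t.(\a.a)) 3) (if true then (\b.6) else (\c.0))) (if ((\d.false) 9) then false else (false || false)))))
step 12: [if@root] (((let w = (let p = false in 4) in (\q.(\r.q))) ((0 < 0) || ((\s.s) true))) ((((\t.(\a.a)) 3) (if true then (\b.6) else (\c.0))) (if ((\d.false) 9) then false else (false || false))))
step 13: [let@0.0.0] (((let w = 4 in (\q.(\r.q))) ((0 < 0) || ((\s.s) true))) ((((\t.(\a.a)) 3) (if true then (\b.6) else (\c.0))) (if ((\d.false) 9) then false else (false || false))))
step 14: [let@0.0] (((\q.(\r.q)) ((0 < 0) || ((\s.s) true))) ((((\t.(\a.a)) 3) (if true then (\b.6) else (\c.0))) (if ((\d.false) 9) then false else (false || false))))
step 15: [delta@0.1.0] (((\q.(\r.q)) (false || ((\s.s) true))) ((((\t.(\a.a)) 3) (if true then (\b.6) else (\c.0))) (if ((\d.false) 9) then false else (false || false))))
step 16: [beta@0.1.1] (((\q.(\r.q)) (false || true)) ((((\t.(\a.a)) 3) (if true then (\b.6) else (\c.0))) (if ((\d.false) 9) then false else (false || false))))
step 17: [delta@0.1] (((\q.(\r.q)) true) ((((\t.(\a.a)) 3) (if true then (\b.6) else (\c.0))) (if ((\d.false) 9) then false else (false || false))))
step 18: [beta@0] ((\r.true) ((((\t.(\a.a)) 3) (if true then (\b.6) else (\c.0))) (if ((\d.false) 9) then false else (false || false))))
step 19: [beta@1.0.0] ((\r.true) (((\a.a) (if true then (\b.6) else (\c.0))) (if ((\d.false) 9) then false else (false || false))))
step 20: [if@1.0.1] ((\r.true) (((\a.a) (\b.6)) (if ((\d.false) 9) then false else (false || false))))
step 21: [beta@1.0] ((\r.true) ((\b.6) (if ((\d.false) 9) then false else (false || false))))
step 22: [beta@1.1.0] ((\r.true) ((\b.6) (if false then false else (false || false))))
step 23: [if@1.1] ((\r.true) ((\b.6) (false || false)))
step 24: [delta@1.1] ((\r.true) ((\b.6) false))
step 25: [beta@1] ((\r.true) 6)
step 26: [beta@root] true

Answer: true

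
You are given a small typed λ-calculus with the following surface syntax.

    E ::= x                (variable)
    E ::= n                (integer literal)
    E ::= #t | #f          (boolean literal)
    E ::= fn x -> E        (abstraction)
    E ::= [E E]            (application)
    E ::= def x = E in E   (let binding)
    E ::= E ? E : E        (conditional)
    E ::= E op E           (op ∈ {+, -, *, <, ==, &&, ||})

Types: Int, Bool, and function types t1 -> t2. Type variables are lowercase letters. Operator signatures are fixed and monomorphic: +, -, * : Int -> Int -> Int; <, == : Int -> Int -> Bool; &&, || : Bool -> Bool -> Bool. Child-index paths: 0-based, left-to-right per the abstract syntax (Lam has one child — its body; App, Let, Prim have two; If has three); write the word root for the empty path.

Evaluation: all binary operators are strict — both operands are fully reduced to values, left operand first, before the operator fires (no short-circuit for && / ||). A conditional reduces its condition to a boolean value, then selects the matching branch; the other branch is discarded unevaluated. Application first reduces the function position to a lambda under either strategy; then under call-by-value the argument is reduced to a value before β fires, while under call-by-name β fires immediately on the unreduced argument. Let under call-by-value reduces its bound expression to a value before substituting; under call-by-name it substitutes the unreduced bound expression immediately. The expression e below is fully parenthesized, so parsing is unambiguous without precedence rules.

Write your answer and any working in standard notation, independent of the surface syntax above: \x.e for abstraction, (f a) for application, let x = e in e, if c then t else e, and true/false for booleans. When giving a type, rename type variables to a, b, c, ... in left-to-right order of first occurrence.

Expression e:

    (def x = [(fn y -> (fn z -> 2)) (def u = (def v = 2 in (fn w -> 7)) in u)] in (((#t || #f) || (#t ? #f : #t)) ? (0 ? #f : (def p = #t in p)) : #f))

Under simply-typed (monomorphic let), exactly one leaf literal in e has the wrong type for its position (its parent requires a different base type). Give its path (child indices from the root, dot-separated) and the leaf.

Answer: 1.1.0 : 0

Derivation:
\z._ : b -> Int
\y._ : a -> b -> Int
let v : Int
\w._ : c -> Int
let u : c -> Int
u : c -> Int
  unify a -> b -> Int ~ (c -> Int) -> d
  unify a ~ c -> Int
  unify b -> Int ~ d
_ _ : b -> Int
let x : b -> Int
  unify Bool ~ Bool
  unify Bool ~ Bool
  unify Bool ~ Bool
  unify Bool ~ Bool
  unify Bool ~ Bool
  unify Bool ~ Bool
  unify Bool ~ Bool
  unify Int ~ Bool
  FAIL: mismatch Int ~ Bool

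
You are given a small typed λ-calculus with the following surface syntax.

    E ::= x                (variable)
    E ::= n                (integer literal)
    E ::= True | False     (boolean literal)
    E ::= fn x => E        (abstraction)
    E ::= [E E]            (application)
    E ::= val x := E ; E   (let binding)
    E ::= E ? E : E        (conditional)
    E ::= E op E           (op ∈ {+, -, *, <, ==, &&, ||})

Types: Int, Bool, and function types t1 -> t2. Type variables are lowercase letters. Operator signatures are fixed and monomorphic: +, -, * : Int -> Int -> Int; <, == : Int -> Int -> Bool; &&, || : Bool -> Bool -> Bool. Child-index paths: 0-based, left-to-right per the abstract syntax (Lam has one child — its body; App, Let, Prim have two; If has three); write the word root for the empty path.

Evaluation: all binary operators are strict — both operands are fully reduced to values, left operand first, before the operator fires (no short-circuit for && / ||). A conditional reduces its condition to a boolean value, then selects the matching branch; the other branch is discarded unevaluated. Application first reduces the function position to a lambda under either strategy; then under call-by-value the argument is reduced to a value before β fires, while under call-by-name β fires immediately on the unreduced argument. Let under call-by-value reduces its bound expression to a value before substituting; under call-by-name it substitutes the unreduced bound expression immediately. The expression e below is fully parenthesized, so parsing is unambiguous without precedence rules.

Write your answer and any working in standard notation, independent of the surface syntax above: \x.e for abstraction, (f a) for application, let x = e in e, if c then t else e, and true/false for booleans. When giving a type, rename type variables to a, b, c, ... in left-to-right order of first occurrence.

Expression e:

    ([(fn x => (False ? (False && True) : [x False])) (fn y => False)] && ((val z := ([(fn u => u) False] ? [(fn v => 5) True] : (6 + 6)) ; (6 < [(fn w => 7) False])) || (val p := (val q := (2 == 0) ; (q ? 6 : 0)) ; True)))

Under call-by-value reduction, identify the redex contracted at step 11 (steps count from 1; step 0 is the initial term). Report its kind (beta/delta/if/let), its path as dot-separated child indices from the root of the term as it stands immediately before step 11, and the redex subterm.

Working:
step 0: (((\x.(if false then (false && true) else (x false))) (\y.false)) && ((let z = (if ((\u.u) false) then ((\v.5) true) else (6 + 6)) in (6 < ((\w.7) false))) || (let p = (let q = (2 == 0) in (if q then 6 else 0)) in true)))
step 1: [beta@0] ((if false then (false && true) else ((\y.false) false)) && ((let z = (if ((\u.u) false) then ((\v.5) true) else (6 + 6)) in (6 < ((\w.7) false))) || (let p = (let q = (2 == 0) in (if q then 6 else 0)) in true)))
step 2: [if@0] (((\y.false) false) && ((let z = (if ((\u.u) false) then ((\v.5) true) else (6 + 6)) in (6 < ((\w.7) false))) || (let p = (let q = (2 == 0) in (if q then 6 else 0)) in true)))
step 3: [beta@0] (false && ((let z = (if ((\u.u) false) then ((\v.5) true) else (6 + 6)) in (6 < ((\w.7) false))) || (let p = (let q = (2 == 0) in (if q then 6 else 0)) in true)))
step 4: [beta@1.0.0.0] (false && ((let z = (if false then ((\v.5) true) else (6 + 6)) in (6 < ((\w.7) false))) || (let p = (let q = (2 == 0) in (if q then 6 else 0)) in true)))
step 5: [if@1.0.0] (false && ((let z = (6 + 6) in (6 < ((\w.7) false))) || (let p = (let q = (2 == 0) in (if q then 6 else 0)) in true)))
step 6: [delta@1.0.0] (false && ((let z = 12 in (6 < ((\w.7) false))) || (let p = (let q = (2 == 0) in (if q then 6 else 0)) in true)))
step 7: [let@1.0] (false && ((6 < ((\w.7) false)) || (let p = (let q = (2 == 0) in (if q then 6 else 0)) in true)))
step 8: [beta@1.0.1] (false && ((6 < 7) || (let p = (let q = (2 == 0) in (if q then 6 else 0)) in true)))
step 9: [delta@1.0] (false && (true || (let p = (let q = (2 == 0) in (if q then 6 else 0)) in true)))
step 10: [delta@1.1.0.0] (false && (true || (let p = (let q = false in (if q then 6 else 0)) in true)))
step 11: [let@1.1.0] (false && (true || (let p = (if false then 6 else 0) in true)))

Answer: let at 1.1.0 : (let q = false in (if q then 6 else 0))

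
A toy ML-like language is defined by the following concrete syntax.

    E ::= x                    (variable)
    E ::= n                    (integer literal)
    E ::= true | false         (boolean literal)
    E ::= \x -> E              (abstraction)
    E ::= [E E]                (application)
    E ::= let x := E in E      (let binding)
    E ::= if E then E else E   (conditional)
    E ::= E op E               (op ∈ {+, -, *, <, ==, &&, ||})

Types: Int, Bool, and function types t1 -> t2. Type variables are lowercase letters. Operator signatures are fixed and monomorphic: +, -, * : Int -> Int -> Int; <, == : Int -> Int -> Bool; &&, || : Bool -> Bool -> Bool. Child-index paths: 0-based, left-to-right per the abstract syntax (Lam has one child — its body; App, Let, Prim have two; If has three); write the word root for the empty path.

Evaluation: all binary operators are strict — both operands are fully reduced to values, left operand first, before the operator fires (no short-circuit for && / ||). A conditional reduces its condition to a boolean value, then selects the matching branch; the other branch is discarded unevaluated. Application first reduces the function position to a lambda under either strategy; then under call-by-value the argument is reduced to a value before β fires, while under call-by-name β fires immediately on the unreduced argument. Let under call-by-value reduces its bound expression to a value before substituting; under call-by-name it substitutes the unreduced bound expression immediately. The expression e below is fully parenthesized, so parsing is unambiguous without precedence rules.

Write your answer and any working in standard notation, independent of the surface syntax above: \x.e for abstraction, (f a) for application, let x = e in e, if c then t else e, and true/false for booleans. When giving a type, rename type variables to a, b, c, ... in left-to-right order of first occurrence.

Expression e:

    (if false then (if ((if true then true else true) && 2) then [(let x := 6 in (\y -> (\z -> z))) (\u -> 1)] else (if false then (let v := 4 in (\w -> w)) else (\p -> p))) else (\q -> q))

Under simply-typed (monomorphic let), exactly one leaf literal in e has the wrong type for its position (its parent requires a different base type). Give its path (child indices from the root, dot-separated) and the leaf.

Answer: 1.0.1 : 2

Trace:
  unify Bool ~ Bool
  unify Bool ~ Bool
  unify Bool ~ Bool
  unify Bool ~ Bool
  unify Int ~ Bool
  FAIL: mismatch Int ~ Bool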